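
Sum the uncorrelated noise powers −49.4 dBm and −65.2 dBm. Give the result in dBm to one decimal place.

Convert to linear, add, convert back:
P₁ = 1.15×10⁻⁸ W, P₂ = 3.02×10⁻¹⁰ W
P_tot = 1.18×10⁻⁸ W → 10 log₁₀(P_tot / 10⁻³) = −49.3 dBm

−49.3 dBm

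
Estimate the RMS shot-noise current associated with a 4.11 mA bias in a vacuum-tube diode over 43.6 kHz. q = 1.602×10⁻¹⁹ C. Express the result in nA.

7.58 nA

I_n = √(2qI·B)
2qI·B = 2 × 1.602×10⁻¹⁹ × 4.11×10⁻³ × 4.36×10⁴ = 5.74×10⁻¹⁷ A²
I_n = √(5.74×10⁻¹⁷) = 7.58×10⁻⁹ A = 7.58 nA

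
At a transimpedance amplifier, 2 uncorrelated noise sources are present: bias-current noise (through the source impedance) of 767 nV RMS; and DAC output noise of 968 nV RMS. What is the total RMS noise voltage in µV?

1.24 µV

Uncorrelated sources add in power (mean-square): V_tot = √(ΣV_i²)
V_tot = √[(7.67×10⁻⁷)² + (9.68×10⁻⁷)²] = 1.24×10⁻⁶ V = 1.24 µV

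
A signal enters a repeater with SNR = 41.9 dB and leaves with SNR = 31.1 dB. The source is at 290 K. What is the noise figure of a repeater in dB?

NF (dB) = SNR_in(dB) − SNR_out(dB) when the source is at T₀
NF = 41.9 − 31.1 = 10.8 dB

10.8 dB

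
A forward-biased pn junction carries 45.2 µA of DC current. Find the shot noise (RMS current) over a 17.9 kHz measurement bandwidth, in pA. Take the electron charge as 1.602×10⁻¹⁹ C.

509 pA

I_n = √(2qI·B)
2qI·B = 2 × 1.602×10⁻¹⁹ × 4.52×10⁻⁵ × 1.79×10⁴ = 2.59×10⁻¹⁹ A²
I_n = √(2.59×10⁻¹⁹) = 5.09×10⁻¹⁰ A = 509 pA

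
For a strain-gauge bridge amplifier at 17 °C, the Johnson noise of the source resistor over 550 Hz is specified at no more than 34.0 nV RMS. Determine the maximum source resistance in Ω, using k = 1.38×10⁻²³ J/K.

T = 17 °C + 273.15 = 290.15 K
Johnson–Nyquist: V_n = √(4kTRB) ⇒ R = V_n² / (4kTB)
4kTB = 4 × 1.38×10⁻²³ × 290.15 × 5.50×10² = 8.81×10⁻¹⁸
R = (3.40×10⁻⁸)² / 8.81×10⁻¹⁸ = 1.31×10² Ω = 131 Ω

131 Ω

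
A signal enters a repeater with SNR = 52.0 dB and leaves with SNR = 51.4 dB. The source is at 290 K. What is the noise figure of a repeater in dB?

NF (dB) = SNR_in(dB) − SNR_out(dB) when the source is at T₀
NF = 52.0 − 51.4 = 0.6 dB

0.6 dB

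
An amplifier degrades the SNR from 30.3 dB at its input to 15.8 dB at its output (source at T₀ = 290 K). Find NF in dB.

14.5 dB

NF (dB) = SNR_in(dB) − SNR_out(dB) when the source is at T₀
NF = 30.3 − 15.8 = 14.5 dB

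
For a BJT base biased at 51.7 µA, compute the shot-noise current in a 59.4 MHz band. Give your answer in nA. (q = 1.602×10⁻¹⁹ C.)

31.4 nA

I_n = √(2qI·B)
2qI·B = 2 × 1.602×10⁻¹⁹ × 5.17×10⁻⁵ × 5.94×10⁷ = 9.84×10⁻¹⁶ A²
I_n = √(9.84×10⁻¹⁶) = 3.14×10⁻⁸ A = 31.4 nA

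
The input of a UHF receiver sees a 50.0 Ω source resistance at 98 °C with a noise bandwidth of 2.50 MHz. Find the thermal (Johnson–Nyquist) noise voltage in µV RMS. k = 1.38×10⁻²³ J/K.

T = 98 °C + 273.15 = 371.15 K
V_n = √(4kTRB)
4kTRB = 4 × 1.38×10⁻²³ × 371.15 × 5.00×10¹ × 2.50×10⁶ = 2.56×10⁻¹² V²
V_n = √(2.56×10⁻¹²) = 1.60×10⁻⁶ V = 1.60 µV

1.60 µV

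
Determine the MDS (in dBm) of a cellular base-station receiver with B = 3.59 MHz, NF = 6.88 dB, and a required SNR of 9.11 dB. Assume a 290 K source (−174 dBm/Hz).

Sensitivity = −174 + 10 log₁₀(B) + NF + SNR_min
= −174 + 65.55 + 6.88 + 9.11
= −92.46 dBm → −92.5 dBm

−92.5 dBm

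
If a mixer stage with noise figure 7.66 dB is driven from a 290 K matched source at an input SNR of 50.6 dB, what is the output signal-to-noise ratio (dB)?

By definition F = SNR_in/SNR_out, so in dB: SNR_out = SNR_in − NF
SNR_out = 50.6 − 7.66 = 42.94 dB

42.94 dB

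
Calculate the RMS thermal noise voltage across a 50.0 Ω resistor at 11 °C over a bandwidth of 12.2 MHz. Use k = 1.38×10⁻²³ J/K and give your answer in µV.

3.09 µV

T = 11 °C + 273.15 = 284.15 K
V_n = √(4kTRB)
4kTRB = 4 × 1.38×10⁻²³ × 284.15 × 5.00×10¹ × 1.22×10⁷ = 9.57×10⁻¹² V²
V_n = √(9.57×10⁻¹²) = 3.09×10⁻⁶ V = 3.09 µV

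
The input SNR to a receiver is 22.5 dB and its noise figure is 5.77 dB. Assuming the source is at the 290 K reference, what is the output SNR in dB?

By definition F = SNR_in/SNR_out, so in dB: SNR_out = SNR_in − NF
SNR_out = 22.5 − 5.77 = 16.73 dB

16.73 dB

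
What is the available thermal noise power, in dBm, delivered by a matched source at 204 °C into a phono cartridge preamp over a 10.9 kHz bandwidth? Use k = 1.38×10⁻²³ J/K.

−131.4 dBm

T = 204 °C + 273.15 = 477.15 K
P_n = kTB = 1.38×10⁻²³ × 477.15 × 1.09×10⁴ = 7.18×10⁻¹⁷ W
In dBm: 10 log₁₀(7.18×10⁻¹⁷ / 10⁻³) = −131.4 dBm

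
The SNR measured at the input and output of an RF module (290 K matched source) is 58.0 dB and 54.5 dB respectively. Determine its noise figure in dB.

NF (dB) = SNR_in(dB) − SNR_out(dB) when the source is at T₀
NF = 58.0 − 54.5 = 3.5 dB

3.5 dB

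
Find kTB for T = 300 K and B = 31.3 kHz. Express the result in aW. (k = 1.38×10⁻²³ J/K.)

130 aW

P_n = kTB = 1.38×10⁻²³ × 300 × 3.13×10⁴ = 1.30×10⁻¹⁶ W = 130 aW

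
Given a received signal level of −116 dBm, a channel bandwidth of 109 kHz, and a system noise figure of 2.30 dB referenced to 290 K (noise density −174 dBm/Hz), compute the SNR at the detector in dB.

Noise floor: N = −174 + 10 log₁₀(B) + NF
10 log₁₀(1.09×10⁵) = 50.37 dB
N = −174 + 50.37 + 2.30 = −121.33 dBm
SNR = P_sig − N = −116 − (−121.33) = 5.33 dB → 5.3 dB

5.3 dB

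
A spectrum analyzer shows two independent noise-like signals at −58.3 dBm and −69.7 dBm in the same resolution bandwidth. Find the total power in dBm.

−58.0 dBm

Convert to linear, add, convert back:
P₁ = 1.48×10⁻⁹ W, P₂ = 1.07×10⁻¹⁰ W
P_tot = 1.59×10⁻⁹ W → 10 log₁₀(P_tot / 10⁻³) = −58.0 dBm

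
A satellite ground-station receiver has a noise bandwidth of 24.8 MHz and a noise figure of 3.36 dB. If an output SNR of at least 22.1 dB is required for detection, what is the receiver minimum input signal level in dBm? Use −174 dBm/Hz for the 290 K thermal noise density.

Sensitivity = −174 + 10 log₁₀(B) + NF + SNR_min
= −174 + 73.94 + 3.36 + 22.1
= −74.60 dBm → −74.6 dBm

−74.6 dBm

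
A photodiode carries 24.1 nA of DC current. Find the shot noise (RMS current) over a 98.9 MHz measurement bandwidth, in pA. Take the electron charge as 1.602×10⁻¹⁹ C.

874 pA

I_n = √(2qI·B)
2qI·B = 2 × 1.602×10⁻¹⁹ × 2.41×10⁻⁸ × 9.89×10⁷ = 7.64×10⁻¹⁹ A²
I_n = √(7.64×10⁻¹⁹) = 8.74×10⁻¹⁰ A = 874 pA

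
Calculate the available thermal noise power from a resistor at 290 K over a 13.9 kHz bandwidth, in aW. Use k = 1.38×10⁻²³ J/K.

55.6 aW

P_n = kTB = 1.38×10⁻²³ × 290 × 1.39×10⁴ = 5.56×10⁻¹⁷ W = 55.6 aW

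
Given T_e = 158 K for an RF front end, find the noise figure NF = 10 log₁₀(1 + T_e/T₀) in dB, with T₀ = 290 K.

F = 1 + T_e/T₀ = 1 + 158/290 = 1.54483
NF = 10 log₁₀(1.54483) = 1.89 dB

1.89 dB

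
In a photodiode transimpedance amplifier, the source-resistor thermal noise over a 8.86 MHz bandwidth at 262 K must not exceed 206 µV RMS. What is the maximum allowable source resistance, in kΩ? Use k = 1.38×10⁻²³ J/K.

Johnson–Nyquist: V_n = √(4kTRB) ⇒ R = V_n² / (4kTB)
4kTB = 4 × 1.38×10⁻²³ × 262 × 8.86×10⁶ = 1.28×10⁻¹³
R = (2.06×10⁻⁴)² / 1.28×10⁻¹³ = 3.31×10⁵ Ω = 331 kΩ

331 kΩ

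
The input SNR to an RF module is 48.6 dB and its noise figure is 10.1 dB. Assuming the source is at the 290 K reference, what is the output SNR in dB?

38.5 dB

By definition F = SNR_in/SNR_out, so in dB: SNR_out = SNR_in − NF
SNR_out = 48.6 − 10.1 = 38.5 dB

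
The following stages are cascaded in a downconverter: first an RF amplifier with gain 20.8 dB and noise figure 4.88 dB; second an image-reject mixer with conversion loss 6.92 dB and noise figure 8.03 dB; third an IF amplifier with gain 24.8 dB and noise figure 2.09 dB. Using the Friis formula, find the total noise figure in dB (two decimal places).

4.98 dB

Convert to linear (a loss of L dB is a gain of −L dB): F_i = 10^(NF_i/10), G_i = 10^(G_i,dB/10)
  Stage 1: F_1 = 10^(4.88/10) = 3.076, G_1 = 10^(20.8/10) = 120.2
  Stage 2: F_2 = 10^(8.03/10) = 6.353, G_2 = 10^(−6.92/10) = 0.2032
  Stage 3: F_3 = 10^(2.09/10) = 1.618, G_3 = 10^(24.8/10) = 302.0
Friis cascade:
  F = 3.076 + (6.353 − 1)/120.2 + (1.618 − 1)/24.43 = 3.146
NF = 10 log₁₀(3.146) = 4.98 dB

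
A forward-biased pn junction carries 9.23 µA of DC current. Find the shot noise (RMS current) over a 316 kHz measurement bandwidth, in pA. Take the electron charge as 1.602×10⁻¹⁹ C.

I_n = √(2qI·B)
2qI·B = 2 × 1.602×10⁻¹⁹ × 9.23×10⁻⁶ × 3.16×10⁵ = 9.35×10⁻¹⁹ A²
I_n = √(9.35×10⁻¹⁹) = 9.67×10⁻¹⁰ A = 967 pA

967 pA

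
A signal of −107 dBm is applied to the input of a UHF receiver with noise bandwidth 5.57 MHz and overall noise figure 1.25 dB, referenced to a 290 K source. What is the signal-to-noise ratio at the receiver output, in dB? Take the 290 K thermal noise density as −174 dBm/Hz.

−1.7 dB

Noise floor: N = −174 + 10 log₁₀(B) + NF
10 log₁₀(5.57×10⁶) = 67.46 dB
N = −174 + 67.46 + 1.25 = −105.29 dBm
SNR = P_sig − N = −107 − (−105.29) = −1.71 dB → −1.7 dB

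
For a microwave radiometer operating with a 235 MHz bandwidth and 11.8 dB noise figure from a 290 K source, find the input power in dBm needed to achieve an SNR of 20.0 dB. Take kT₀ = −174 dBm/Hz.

Sensitivity = −174 + 10 log₁₀(B) + NF + SNR_min
= −174 + 83.71 + 11.8 + 20.0
= −58.49 dBm → −58.5 dBm

−58.5 dBm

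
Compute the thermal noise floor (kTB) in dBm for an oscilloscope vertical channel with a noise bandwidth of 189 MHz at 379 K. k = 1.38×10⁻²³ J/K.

−90.1 dBm

P_n = kTB = 1.38×10⁻²³ × 379 × 1.89×10⁸ = 9.89×10⁻¹³ W
In dBm: 10 log₁₀(9.89×10⁻¹³ / 10⁻³) = −90.1 dBm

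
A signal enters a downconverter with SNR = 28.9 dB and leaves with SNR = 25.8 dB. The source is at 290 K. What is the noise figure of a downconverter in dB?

NF (dB) = SNR_in(dB) − SNR_out(dB) when the source is at T₀
NF = 28.9 − 25.8 = 3.1 dB

3.1 dB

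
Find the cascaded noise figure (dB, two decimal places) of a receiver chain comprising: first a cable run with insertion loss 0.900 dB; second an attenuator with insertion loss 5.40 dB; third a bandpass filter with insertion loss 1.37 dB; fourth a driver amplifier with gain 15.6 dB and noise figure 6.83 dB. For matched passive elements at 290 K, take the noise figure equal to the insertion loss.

14.50 dB

Convert to linear (a loss of L dB is a gain of −L dB): F_i = 10^(NF_i/10), G_i = 10^(G_i,dB/10)
  Stage 1: F_1 = 10^(0.900/10) = 1.230, G_1 = 10^(−0.900/10) = 0.8128
  Stage 2: F_2 = 10^(5.40/10) = 3.467, G_2 = 10^(−5.40/10) = 0.2884
  Stage 3: F_3 = 10^(1.37/10) = 1.371, G_3 = 10^(−1.37/10) = 0.7295
  Stage 4: F_4 = 10^(6.83/10) = 4.819, G_4 = 10^(15.6/10) = 36.31
Friis cascade:
  F = 1.230 + (3.467 − 1)/0.8128 + (1.371 − 1)/0.2344 + (4.819 − 1)/0.1710 = 28.18
NF = 10 log₁₀(28.18) = 14.50 dB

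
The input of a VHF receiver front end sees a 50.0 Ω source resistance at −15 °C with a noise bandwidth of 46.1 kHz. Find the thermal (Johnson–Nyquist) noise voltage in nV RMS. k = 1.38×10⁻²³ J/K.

181 nV

T = −15 °C + 273.15 = 258.15 K
V_n = √(4kTRB)
4kTRB = 4 × 1.38×10⁻²³ × 258.15 × 5.00×10¹ × 4.61×10⁴ = 3.28×10⁻¹⁴ V²
V_n = √(3.28×10⁻¹⁴) = 1.81×10⁻⁷ V = 181 nV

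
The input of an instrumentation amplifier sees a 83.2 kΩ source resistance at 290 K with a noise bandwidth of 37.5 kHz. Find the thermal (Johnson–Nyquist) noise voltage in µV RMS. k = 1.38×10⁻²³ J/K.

7.07 µV

V_n = √(4kTRB)
4kTRB = 4 × 1.38×10⁻²³ × 290 × 8.32×10⁴ × 3.75×10⁴ = 4.99×10⁻¹¹ V²
V_n = √(4.99×10⁻¹¹) = 7.07×10⁻⁶ V = 7.07 µV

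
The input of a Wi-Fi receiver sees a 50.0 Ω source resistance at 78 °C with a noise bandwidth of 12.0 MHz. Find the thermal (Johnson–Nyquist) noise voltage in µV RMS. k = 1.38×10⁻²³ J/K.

3.41 µV

T = 78 °C + 273.15 = 351.15 K
V_n = √(4kTRB)
4kTRB = 4 × 1.38×10⁻²³ × 351.15 × 5.00×10¹ × 1.20×10⁷ = 1.16×10⁻¹¹ V²
V_n = √(1.16×10⁻¹¹) = 3.41×10⁻⁶ V = 3.41 µV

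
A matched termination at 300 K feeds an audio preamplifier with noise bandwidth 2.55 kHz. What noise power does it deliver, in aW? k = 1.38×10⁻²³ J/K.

P_n = kTB = 1.38×10⁻²³ × 300 × 2.55×10³ = 1.06×10⁻¹⁷ W = 10.6 aW

10.6 aW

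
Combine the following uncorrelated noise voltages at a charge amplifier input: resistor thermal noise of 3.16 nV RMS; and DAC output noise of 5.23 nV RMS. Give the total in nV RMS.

Uncorrelated sources add in power (mean-square): V_tot = √(ΣV_i²)
V_tot = √[(3.16×10⁻⁹)² + (5.23×10⁻⁹)²] = 6.11×10⁻⁹ V = 6.11 nV

6.11 nV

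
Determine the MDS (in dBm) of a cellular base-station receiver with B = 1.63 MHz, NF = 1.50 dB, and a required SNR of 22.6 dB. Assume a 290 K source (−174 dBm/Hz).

−87.8 dBm

Sensitivity = −174 + 10 log₁₀(B) + NF + SNR_min
= −174 + 62.12 + 1.50 + 22.6
= −87.78 dBm → −87.8 dBm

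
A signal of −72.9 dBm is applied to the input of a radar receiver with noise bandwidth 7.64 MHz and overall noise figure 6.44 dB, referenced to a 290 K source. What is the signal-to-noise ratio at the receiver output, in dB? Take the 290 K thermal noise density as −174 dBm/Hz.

25.8 dB

Noise floor: N = −174 + 10 log₁₀(B) + NF
10 log₁₀(7.64×10⁶) = 68.83 dB
N = −174 + 68.83 + 6.44 = −98.73 dBm
SNR = P_sig − N = −72.9 − (−98.73) = 25.83 dB → 25.8 dB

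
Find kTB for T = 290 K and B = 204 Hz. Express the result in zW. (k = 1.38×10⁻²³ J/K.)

816 zW

P_n = kTB = 1.38×10⁻²³ × 290 × 2.04×10² = 8.16×10⁻¹⁹ W = 816 zW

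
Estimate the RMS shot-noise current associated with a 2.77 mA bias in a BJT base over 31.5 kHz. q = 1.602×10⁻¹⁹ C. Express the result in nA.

I_n = √(2qI·B)
2qI·B = 2 × 1.602×10⁻¹⁹ × 2.77×10⁻³ × 3.15×10⁴ = 2.80×10⁻¹⁷ A²
I_n = √(2.80×10⁻¹⁷) = 5.29×10⁻⁹ A = 5.29 nA

5.29 nA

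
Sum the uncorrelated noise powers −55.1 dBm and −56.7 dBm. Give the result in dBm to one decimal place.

Convert to linear, add, convert back:
P₁ = 3.09×10⁻⁹ W, P₂ = 2.14×10⁻⁹ W
P_tot = 5.23×10⁻⁹ W → 10 log₁₀(P_tot / 10⁻³) = −52.8 dBm

−52.8 dBm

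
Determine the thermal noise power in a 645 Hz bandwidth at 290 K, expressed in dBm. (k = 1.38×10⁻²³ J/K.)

−145.9 dBm

P_n = kTB = 1.38×10⁻²³ × 290 × 6.45×10² = 2.58×10⁻¹⁸ W
In dBm: 10 log₁₀(2.58×10⁻¹⁸ / 10⁻³) = −145.9 dBm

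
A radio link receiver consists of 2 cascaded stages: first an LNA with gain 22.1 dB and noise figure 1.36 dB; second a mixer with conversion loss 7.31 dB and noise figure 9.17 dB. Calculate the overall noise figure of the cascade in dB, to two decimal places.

Convert to linear (a loss of L dB is a gain of −L dB): F_i = 10^(NF_i/10), G_i = 10^(G_i,dB/10)
  Stage 1: F_1 = 10^(1.36/10) = 1.368, G_1 = 10^(22.1/10) = 162.2
  Stage 2: F_2 = 10^(9.17/10) = 8.260, G_2 = 10^(−7.31/10) = 0.1858
Friis cascade:
  F = 1.368 + (8.260 − 1)/162.2 = 1.412
NF = 10 log₁₀(1.412) = 1.50 dB

1.50 dB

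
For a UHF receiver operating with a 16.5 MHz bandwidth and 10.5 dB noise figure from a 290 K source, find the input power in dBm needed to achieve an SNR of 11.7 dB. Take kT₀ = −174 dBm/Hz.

Sensitivity = −174 + 10 log₁₀(B) + NF + SNR_min
= −174 + 72.17 + 10.5 + 11.7
= −79.63 dBm → −79.6 dBm

−79.6 dBm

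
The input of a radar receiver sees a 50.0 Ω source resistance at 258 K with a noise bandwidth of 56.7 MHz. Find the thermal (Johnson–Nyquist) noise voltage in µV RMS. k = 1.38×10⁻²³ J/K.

6.35 µV

V_n = √(4kTRB)
4kTRB = 4 × 1.38×10⁻²³ × 258 × 5.00×10¹ × 5.67×10⁷ = 4.04×10⁻¹¹ V²
V_n = √(4.04×10⁻¹¹) = 6.35×10⁻⁶ V = 6.35 µV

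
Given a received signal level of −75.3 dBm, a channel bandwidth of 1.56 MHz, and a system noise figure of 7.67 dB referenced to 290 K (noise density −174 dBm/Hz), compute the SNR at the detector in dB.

Noise floor: N = −174 + 10 log₁₀(B) + NF
10 log₁₀(1.56×10⁶) = 61.93 dB
N = −174 + 61.93 + 7.67 = −104.40 dBm
SNR = P_sig − N = −75.3 − (−104.40) = 29.10 dB → 29.1 dB

29.1 dB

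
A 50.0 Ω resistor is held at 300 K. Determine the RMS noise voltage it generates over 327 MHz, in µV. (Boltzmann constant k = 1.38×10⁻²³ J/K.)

V_n = √(4kTRB)
4kTRB = 4 × 1.38×10⁻²³ × 300 × 5.00×10¹ × 3.27×10⁸ = 2.71×10⁻¹⁰ V²
V_n = √(2.71×10⁻¹⁰) = 1.65×10⁻⁵ V = 16.5 µV

16.5 µV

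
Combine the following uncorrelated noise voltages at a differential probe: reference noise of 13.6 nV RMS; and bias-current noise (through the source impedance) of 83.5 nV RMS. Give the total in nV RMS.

84.6 nV

Uncorrelated sources add in power (mean-square): V_tot = √(ΣV_i²)
V_tot = √[(1.36×10⁻⁸)² + (8.35×10⁻⁸)²] = 8.46×10⁻⁸ V = 84.6 nV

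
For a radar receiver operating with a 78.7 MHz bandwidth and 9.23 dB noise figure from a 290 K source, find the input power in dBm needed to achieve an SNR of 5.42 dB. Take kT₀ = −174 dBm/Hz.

−80.4 dBm

Sensitivity = −174 + 10 log₁₀(B) + NF + SNR_min
= −174 + 78.96 + 9.23 + 5.42
= −80.39 dBm → −80.4 dBm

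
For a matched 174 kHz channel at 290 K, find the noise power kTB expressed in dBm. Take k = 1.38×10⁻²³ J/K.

P_n = kTB = 1.38×10⁻²³ × 290 × 1.74×10⁵ = 6.96×10⁻¹⁶ W
In dBm: 10 log₁₀(6.96×10⁻¹⁶ / 10⁻³) = −121.6 dBm

−121.6 dBm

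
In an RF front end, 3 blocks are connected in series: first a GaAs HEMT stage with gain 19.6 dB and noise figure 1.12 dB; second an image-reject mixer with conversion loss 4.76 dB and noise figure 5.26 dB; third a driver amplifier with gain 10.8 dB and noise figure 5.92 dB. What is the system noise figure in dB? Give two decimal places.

1.51 dB

Convert to linear (a loss of L dB is a gain of −L dB): F_i = 10^(NF_i/10), G_i = 10^(G_i,dB/10)
  Stage 1: F_1 = 10^(1.12/10) = 1.294, G_1 = 10^(19.6/10) = 91.20
  Stage 2: F_2 = 10^(5.26/10) = 3.357, G_2 = 10^(−4.76/10) = 0.3342
  Stage 3: F_3 = 10^(5.92/10) = 3.908, G_3 = 10^(10.8/10) = 12.02
Friis cascade:
  F = 1.294 + (3.357 − 1)/91.20 + (3.908 − 1)/30.48 = 1.415
NF = 10 log₁₀(1.415) = 1.51 dB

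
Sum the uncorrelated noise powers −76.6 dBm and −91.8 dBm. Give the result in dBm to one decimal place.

Convert to linear, add, convert back:
P₁ = 2.19×10⁻¹¹ W, P₂ = 6.61×10⁻¹³ W
P_tot = 2.25×10⁻¹¹ W → 10 log₁₀(P_tot / 10⁻³) = −76.5 dBm

−76.5 dBm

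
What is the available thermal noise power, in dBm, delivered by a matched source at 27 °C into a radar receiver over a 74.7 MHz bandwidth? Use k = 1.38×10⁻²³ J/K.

T = 27 °C + 273.15 = 300.15 K
P_n = kTB = 1.38×10⁻²³ × 300.15 × 7.47×10⁷ = 3.09×10⁻¹³ W
In dBm: 10 log₁₀(3.09×10⁻¹³ / 10⁻³) = −95.1 dBm

−95.1 dBm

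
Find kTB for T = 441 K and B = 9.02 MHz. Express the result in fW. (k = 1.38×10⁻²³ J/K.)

54.9 fW

P_n = kTB = 1.38×10⁻²³ × 441 × 9.02×10⁶ = 5.49×10⁻¹⁴ W = 54.9 fW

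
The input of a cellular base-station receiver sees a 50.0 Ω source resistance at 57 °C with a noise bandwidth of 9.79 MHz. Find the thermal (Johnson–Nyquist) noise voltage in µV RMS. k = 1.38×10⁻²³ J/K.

T = 57 °C + 273.15 = 330.15 K
V_n = √(4kTRB)
4kTRB = 4 × 1.38×10⁻²³ × 330.15 × 5.00×10¹ × 9.79×10⁶ = 8.92×10⁻¹² V²
V_n = √(8.92×10⁻¹²) = 2.99×10⁻⁶ V = 2.99 µV

2.99 µV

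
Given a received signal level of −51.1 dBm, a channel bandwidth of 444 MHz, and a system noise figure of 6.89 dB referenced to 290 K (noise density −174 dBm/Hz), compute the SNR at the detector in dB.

29.5 dB

Noise floor: N = −174 + 10 log₁₀(B) + NF
10 log₁₀(4.44×10⁸) = 86.47 dB
N = −174 + 86.47 + 6.89 = −80.64 dBm
SNR = P_sig − N = −51.1 − (−80.64) = 29.54 dB → 29.5 dB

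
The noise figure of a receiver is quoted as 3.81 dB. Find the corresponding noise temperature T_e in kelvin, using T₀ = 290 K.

407 K

F = 10^(3.81/10) = 2.40436
T_e = (F − 1)·T₀ = (2.40436 − 1) × 290 = 407 K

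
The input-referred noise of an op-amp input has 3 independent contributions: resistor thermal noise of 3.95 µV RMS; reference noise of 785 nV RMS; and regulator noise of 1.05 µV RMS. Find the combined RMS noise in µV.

4.16 µV

Uncorrelated sources add in power (mean-square): V_tot = √(ΣV_i²)
V_tot = √[(3.95×10⁻⁶)² + (7.85×10⁻⁷)² + (1.05×10⁻⁶)²] = 4.16×10⁻⁶ V = 4.16 µV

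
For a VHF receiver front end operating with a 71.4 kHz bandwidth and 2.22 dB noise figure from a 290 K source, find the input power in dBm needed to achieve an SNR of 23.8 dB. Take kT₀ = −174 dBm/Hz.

Sensitivity = −174 + 10 log₁₀(B) + NF + SNR_min
= −174 + 48.54 + 2.22 + 23.8
= −99.44 dBm → −99.4 dBm

−99.4 dBm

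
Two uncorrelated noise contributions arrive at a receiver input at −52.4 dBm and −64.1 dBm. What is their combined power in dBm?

Convert to linear, add, convert back:
P₁ = 5.75×10⁻⁹ W, P₂ = 3.89×10⁻¹⁰ W
P_tot = 6.14×10⁻⁹ W → 10 log₁₀(P_tot / 10⁻³) = −52.1 dBm

−52.1 dBm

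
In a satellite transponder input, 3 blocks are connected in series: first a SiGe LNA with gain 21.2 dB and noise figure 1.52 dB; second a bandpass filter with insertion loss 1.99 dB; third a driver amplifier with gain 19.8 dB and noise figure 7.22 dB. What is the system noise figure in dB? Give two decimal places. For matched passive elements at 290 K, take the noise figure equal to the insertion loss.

Convert to linear (a loss of L dB is a gain of −L dB): F_i = 10^(NF_i/10), G_i = 10^(G_i,dB/10)
  Stage 1: F_1 = 10^(1.52/10) = 1.419, G_1 = 10^(21.2/10) = 131.8
  Stage 2: F_2 = 10^(1.99/10) = 1.581, G_2 = 10^(−1.99/10) = 0.6324
  Stage 3: F_3 = 10^(7.22/10) = 5.272, G_3 = 10^(19.8/10) = 95.50
Friis cascade:
  F = 1.419 + (1.581 − 1)/131.8 + (5.272 − 1)/83.37 = 1.475
NF = 10 log₁₀(1.475) = 1.69 dB

1.69 dB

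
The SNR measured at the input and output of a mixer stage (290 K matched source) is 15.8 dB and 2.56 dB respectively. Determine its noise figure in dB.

13.24 dB

NF (dB) = SNR_in(dB) − SNR_out(dB) when the source is at T₀
NF = 15.8 − 2.56 = 13.24 dB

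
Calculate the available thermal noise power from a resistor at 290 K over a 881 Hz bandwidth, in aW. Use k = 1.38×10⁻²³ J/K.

P_n = kTB = 1.38×10⁻²³ × 290 × 8.81×10² = 3.53×10⁻¹⁸ W = 3.53 aW

3.53 aW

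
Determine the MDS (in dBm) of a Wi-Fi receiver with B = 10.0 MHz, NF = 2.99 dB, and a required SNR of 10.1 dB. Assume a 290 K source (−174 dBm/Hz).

Sensitivity = −174 + 10 log₁₀(B) + NF + SNR_min
= −174 + 70 + 2.99 + 10.1
= −90.91 dBm → −90.9 dBm

−90.9 dBm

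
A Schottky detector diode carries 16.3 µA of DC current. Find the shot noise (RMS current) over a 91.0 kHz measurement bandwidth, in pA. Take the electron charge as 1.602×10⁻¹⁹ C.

689 pA

I_n = √(2qI·B)
2qI·B = 2 × 1.602×10⁻¹⁹ × 1.63×10⁻⁵ × 9.10×10⁴ = 4.75×10⁻¹⁹ A²
I_n = √(4.75×10⁻¹⁹) = 6.89×10⁻¹⁰ A = 689 pA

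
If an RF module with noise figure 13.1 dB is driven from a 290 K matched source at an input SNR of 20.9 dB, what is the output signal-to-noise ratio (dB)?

7.8 dB

By definition F = SNR_in/SNR_out, so in dB: SNR_out = SNR_in − NF
SNR_out = 20.9 − 13.1 = 7.8 dB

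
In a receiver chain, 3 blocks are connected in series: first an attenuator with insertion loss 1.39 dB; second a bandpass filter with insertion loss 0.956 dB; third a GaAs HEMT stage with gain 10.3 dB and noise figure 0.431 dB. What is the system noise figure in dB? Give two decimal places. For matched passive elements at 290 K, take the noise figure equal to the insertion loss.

Convert to linear (a loss of L dB is a gain of −L dB): F_i = 10^(NF_i/10), G_i = 10^(G_i,dB/10)
  Stage 1: F_1 = 10^(1.39/10) = 1.377, G_1 = 10^(−1.39/10) = 0.7261
  Stage 2: F_2 = 10^(0.956/10) = 1.246, G_2 = 10^(−0.956/10) = 0.8024
  Stage 3: F_3 = 10^(0.431/10) = 1.104, G_3 = 10^(10.3/10) = 10.72
Friis cascade:
  F = 1.377 + (1.246 − 1)/0.7261 + (1.104 − 1)/0.5826 = 1.895
NF = 10 log₁₀(1.895) = 2.78 dB

2.78 dB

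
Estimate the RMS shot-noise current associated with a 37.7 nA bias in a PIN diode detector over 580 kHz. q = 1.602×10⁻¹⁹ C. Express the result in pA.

I_n = √(2qI·B)
2qI·B = 2 × 1.602×10⁻¹⁹ × 3.77×10⁻⁸ × 5.80×10⁵ = 7.01×10⁻²¹ A²
I_n = √(7.01×10⁻²¹) = 8.37×10⁻¹¹ A = 83.7 pA

83.7 pA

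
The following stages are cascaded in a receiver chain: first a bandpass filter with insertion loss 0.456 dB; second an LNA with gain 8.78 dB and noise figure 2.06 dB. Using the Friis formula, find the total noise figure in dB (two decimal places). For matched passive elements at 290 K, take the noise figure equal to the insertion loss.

Convert to linear (a loss of L dB is a gain of −L dB): F_i = 10^(NF_i/10), G_i = 10^(G_i,dB/10)
  Stage 1: F_1 = 10^(0.456/10) = 1.111, G_1 = 10^(−0.456/10) = 0.9003
  Stage 2: F_2 = 10^(2.06/10) = 1.607, G_2 = 10^(8.78/10) = 7.551
Friis cascade:
  F = 1.111 + (1.607 − 1)/0.9003 = 1.785
NF = 10 log₁₀(1.785) = 2.52 dB

2.52 dB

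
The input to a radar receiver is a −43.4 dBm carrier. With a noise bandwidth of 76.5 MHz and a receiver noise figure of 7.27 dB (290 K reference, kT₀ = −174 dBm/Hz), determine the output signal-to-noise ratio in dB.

Noise floor: N = −174 + 10 log₁₀(B) + NF
10 log₁₀(7.65×10⁷) = 78.84 dB
N = −174 + 78.84 + 7.27 = −87.89 dBm
SNR = P_sig − N = −43.4 − (−87.89) = 44.49 dB → 44.5 dB

44.5 dB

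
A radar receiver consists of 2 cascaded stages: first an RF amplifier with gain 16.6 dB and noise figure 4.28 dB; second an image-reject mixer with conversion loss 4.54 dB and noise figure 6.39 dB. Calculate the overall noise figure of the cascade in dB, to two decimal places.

4.40 dB

Convert to linear (a loss of L dB is a gain of −L dB): F_i = 10^(NF_i/10), G_i = 10^(G_i,dB/10)
  Stage 1: F_1 = 10^(4.28/10) = 2.679, G_1 = 10^(16.6/10) = 45.71
  Stage 2: F_2 = 10^(6.39/10) = 4.355, G_2 = 10^(−4.54/10) = 0.3516
Friis cascade:
  F = 2.679 + (4.355 − 1)/45.71 = 2.753
NF = 10 log₁₀(2.753) = 4.40 dB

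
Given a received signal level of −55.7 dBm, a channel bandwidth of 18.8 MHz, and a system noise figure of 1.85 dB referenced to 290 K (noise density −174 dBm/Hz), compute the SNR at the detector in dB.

Noise floor: N = −174 + 10 log₁₀(B) + NF
10 log₁₀(1.88×10⁷) = 72.74 dB
N = −174 + 72.74 + 1.85 = −99.41 dBm
SNR = P_sig − N = −55.7 − (−99.41) = 43.71 dB → 43.7 dB

43.7 dB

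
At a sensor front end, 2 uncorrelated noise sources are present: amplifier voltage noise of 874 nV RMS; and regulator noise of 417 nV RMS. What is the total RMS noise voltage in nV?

Uncorrelated sources add in power (mean-square): V_tot = √(ΣV_i²)
V_tot = √[(8.74×10⁻⁷)² + (4.17×10⁻⁷)²] = 9.68×10⁻⁷ V = 968 nV

968 nV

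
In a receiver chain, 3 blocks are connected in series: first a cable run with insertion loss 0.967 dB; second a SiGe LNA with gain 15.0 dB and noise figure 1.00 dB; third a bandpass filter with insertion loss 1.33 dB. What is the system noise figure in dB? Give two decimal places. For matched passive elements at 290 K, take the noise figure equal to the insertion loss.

Convert to linear (a loss of L dB is a gain of −L dB): F_i = 10^(NF_i/10), G_i = 10^(G_i,dB/10)
  Stage 1: F_1 = 10^(0.967/10) = 1.249, G_1 = 10^(−0.967/10) = 0.8004
  Stage 2: F_2 = 10^(1.00/10) = 1.259, G_2 = 10^(15.0/10) = 31.62
  Stage 3: F_3 = 10^(1.33/10) = 1.358, G_3 = 10^(−1.33/10) = 0.7362
Friis cascade:
  F = 1.249 + (1.259 − 1)/0.8004 + (1.358 − 1)/25.31 = 1.587
NF = 10 log₁₀(1.587) = 2.01 dB

2.01 dB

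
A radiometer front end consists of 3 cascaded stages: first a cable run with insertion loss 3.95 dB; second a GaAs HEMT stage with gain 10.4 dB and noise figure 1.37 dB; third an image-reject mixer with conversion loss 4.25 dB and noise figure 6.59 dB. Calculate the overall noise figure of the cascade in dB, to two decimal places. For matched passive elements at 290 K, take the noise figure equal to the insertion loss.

Convert to linear (a loss of L dB is a gain of −L dB): F_i = 10^(NF_i/10), G_i = 10^(G_i,dB/10)
  Stage 1: F_1 = 10^(3.95/10) = 2.483, G_1 = 10^(−3.95/10) = 0.4027
  Stage 2: F_2 = 10^(1.37/10) = 1.371, G_2 = 10^(10.4/10) = 10.96
  Stage 3: F_3 = 10^(6.59/10) = 4.560, G_3 = 10^(−4.25/10) = 0.3758
Friis cascade:
  F = 2.483 + (1.371 − 1)/0.4027 + (4.560 − 1)/4.416 = 4.210
NF = 10 log₁₀(4.210) = 6.24 dB

6.24 dB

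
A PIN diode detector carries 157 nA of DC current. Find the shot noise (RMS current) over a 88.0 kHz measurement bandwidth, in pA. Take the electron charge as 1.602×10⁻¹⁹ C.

I_n = √(2qI·B)
2qI·B = 2 × 1.602×10⁻¹⁹ × 1.57×10⁻⁷ × 8.80×10⁴ = 4.43×10⁻²¹ A²
I_n = √(4.43×10⁻²¹) = 6.65×10⁻¹¹ A = 66.5 pA

66.5 pA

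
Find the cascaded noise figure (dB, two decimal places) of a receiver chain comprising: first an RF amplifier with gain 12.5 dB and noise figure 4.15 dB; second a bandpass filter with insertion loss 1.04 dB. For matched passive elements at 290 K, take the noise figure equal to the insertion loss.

4.18 dB

Convert to linear (a loss of L dB is a gain of −L dB): F_i = 10^(NF_i/10), G_i = 10^(G_i,dB/10)
  Stage 1: F_1 = 10^(4.15/10) = 2.600, G_1 = 10^(12.5/10) = 17.78
  Stage 2: F_2 = 10^(1.04/10) = 1.271, G_2 = 10^(−1.04/10) = 0.7870
Friis cascade:
  F = 2.600 + (1.271 − 1)/17.78 = 2.615
NF = 10 log₁₀(2.615) = 4.18 dB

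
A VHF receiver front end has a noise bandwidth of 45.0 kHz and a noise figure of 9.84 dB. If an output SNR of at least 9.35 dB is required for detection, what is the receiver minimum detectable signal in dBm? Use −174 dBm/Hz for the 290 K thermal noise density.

−108.3 dBm

Sensitivity = −174 + 10 log₁₀(B) + NF + SNR_min
= −174 + 46.53 + 9.84 + 9.35
= −108.28 dBm → −108.3 dBm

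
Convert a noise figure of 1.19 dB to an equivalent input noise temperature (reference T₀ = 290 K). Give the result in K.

F = 10^(1.19/10) = 1.31522
T_e = (F − 1)·T₀ = (1.31522 − 1) × 290 = 91.4 K

91.4 K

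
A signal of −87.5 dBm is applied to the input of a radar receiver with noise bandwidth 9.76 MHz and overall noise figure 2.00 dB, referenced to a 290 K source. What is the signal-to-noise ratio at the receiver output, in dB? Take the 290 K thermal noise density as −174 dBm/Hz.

Noise floor: N = −174 + 10 log₁₀(B) + NF
10 log₁₀(9.76×10⁶) = 69.89 dB
N = −174 + 69.89 + 2.00 = −102.11 dBm
SNR = P_sig − N = −87.5 − (−102.11) = 14.61 dB → 14.6 dB

14.6 dB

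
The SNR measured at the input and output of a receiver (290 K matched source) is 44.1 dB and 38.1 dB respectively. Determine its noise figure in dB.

NF (dB) = SNR_in(dB) − SNR_out(dB) when the source is at T₀
NF = 44.1 − 38.1 = 6.0 dB

6.0 dB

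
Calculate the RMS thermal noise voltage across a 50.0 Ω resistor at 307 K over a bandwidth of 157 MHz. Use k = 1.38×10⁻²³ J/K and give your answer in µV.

11.5 µV

V_n = √(4kTRB)
4kTRB = 4 × 1.38×10⁻²³ × 307 × 5.00×10¹ × 1.57×10⁸ = 1.33×10⁻¹⁰ V²
V_n = √(1.33×10⁻¹⁰) = 1.15×10⁻⁵ V = 11.5 µV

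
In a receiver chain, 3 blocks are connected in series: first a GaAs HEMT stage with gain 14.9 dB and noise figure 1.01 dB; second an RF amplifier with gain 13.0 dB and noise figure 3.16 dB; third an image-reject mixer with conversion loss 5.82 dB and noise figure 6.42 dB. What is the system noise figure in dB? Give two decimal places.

Convert to linear (a loss of L dB is a gain of −L dB): F_i = 10^(NF_i/10), G_i = 10^(G_i,dB/10)
  Stage 1: F_1 = 10^(1.01/10) = 1.262, G_1 = 10^(14.9/10) = 30.90
  Stage 2: F_2 = 10^(3.16/10) = 2.070, G_2 = 10^(13.0/10) = 19.95
  Stage 3: F_3 = 10^(6.42/10) = 4.385, G_3 = 10^(−5.82/10) = 0.2618
Friis cascade:
  F = 1.262 + (2.070 − 1)/30.90 + (4.385 − 1)/616.6 = 1.302
NF = 10 log₁₀(1.302) = 1.15 dB

1.15 dB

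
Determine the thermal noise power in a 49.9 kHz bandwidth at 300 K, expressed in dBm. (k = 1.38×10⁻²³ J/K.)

−126.8 dBm

P_n = kTB = 1.38×10⁻²³ × 300 × 4.99×10⁴ = 2.07×10⁻¹⁶ W
In dBm: 10 log₁₀(2.07×10⁻¹⁶ / 10⁻³) = −126.8 dBm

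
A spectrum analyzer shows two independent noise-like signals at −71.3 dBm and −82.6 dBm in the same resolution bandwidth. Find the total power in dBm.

Convert to linear, add, convert back:
P₁ = 7.41×10⁻¹¹ W, P₂ = 5.50×10⁻¹² W
P_tot = 7.96×10⁻¹¹ W → 10 log₁₀(P_tot / 10⁻³) = −71.0 dBm

−71.0 dBm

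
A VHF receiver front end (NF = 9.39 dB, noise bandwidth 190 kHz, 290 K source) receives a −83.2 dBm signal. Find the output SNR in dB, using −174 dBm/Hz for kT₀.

28.6 dB

Noise floor: N = −174 + 10 log₁₀(B) + NF
10 log₁₀(1.90×10⁵) = 52.79 dB
N = −174 + 52.79 + 9.39 = −111.82 dBm
SNR = P_sig − N = −83.2 − (−111.82) = 28.62 dB → 28.6 dB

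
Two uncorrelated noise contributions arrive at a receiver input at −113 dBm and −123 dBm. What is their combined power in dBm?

Convert to linear, add, convert back:
P₁ = 5.01×10⁻¹⁵ W, P₂ = 5.01×10⁻¹⁶ W
P_tot = 5.51×10⁻¹⁵ W → 10 log₁₀(P_tot / 10⁻³) = −112.6 dBm

−112.6 dBm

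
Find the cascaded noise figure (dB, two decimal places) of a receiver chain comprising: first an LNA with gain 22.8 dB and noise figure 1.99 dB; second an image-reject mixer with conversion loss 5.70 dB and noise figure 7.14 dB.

Convert to linear (a loss of L dB is a gain of −L dB): F_i = 10^(NF_i/10), G_i = 10^(G_i,dB/10)
  Stage 1: F_1 = 10^(1.99/10) = 1.581, G_1 = 10^(22.8/10) = 190.5
  Stage 2: F_2 = 10^(7.14/10) = 5.176, G_2 = 10^(−5.70/10) = 0.2692
Friis cascade:
  F = 1.581 + (5.176 − 1)/190.5 = 1.603
NF = 10 log₁₀(1.603) = 2.05 dB

2.05 dB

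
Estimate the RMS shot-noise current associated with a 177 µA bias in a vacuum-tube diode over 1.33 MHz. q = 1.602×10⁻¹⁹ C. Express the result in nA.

8.68 nA

I_n = √(2qI·B)
2qI·B = 2 × 1.602×10⁻¹⁹ × 1.77×10⁻⁴ × 1.33×10⁶ = 7.54×10⁻¹⁷ A²
I_n = √(7.54×10⁻¹⁷) = 8.68×10⁻⁹ A = 8.68 nA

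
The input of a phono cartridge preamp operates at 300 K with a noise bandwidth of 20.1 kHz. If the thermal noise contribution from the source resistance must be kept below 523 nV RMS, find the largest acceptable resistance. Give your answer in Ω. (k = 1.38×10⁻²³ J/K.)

822 Ω

Johnson–Nyquist: V_n = √(4kTRB) ⇒ R = V_n² / (4kTB)
4kTB = 4 × 1.38×10⁻²³ × 300 × 2.01×10⁴ = 3.33×10⁻¹⁶
R = (5.23×10⁻⁷)² / 3.33×10⁻¹⁶ = 8.22×10² Ω = 822 Ω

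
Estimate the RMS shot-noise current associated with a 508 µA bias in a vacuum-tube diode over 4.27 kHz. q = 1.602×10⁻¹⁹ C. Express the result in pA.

834 pA

I_n = √(2qI·B)
2qI·B = 2 × 1.602×10⁻¹⁹ × 5.08×10⁻⁴ × 4.27×10³ = 6.95×10⁻¹⁹ A²
I_n = √(6.95×10⁻¹⁹) = 8.34×10⁻¹⁰ A = 834 pA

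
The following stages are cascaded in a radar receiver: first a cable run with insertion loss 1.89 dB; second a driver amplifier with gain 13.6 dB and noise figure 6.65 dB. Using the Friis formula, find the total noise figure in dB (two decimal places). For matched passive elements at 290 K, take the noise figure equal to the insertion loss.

Convert to linear (a loss of L dB is a gain of −L dB): F_i = 10^(NF_i/10), G_i = 10^(G_i,dB/10)
  Stage 1: F_1 = 10^(1.89/10) = 1.545, G_1 = 10^(−1.89/10) = 0.6471
  Stage 2: F_2 = 10^(6.65/10) = 4.624, G_2 = 10^(13.6/10) = 22.91
Friis cascade:
  F = 1.545 + (4.624 − 1)/0.6471 = 7.145
NF = 10 log₁₀(7.145) = 8.54 dB

8.54 dB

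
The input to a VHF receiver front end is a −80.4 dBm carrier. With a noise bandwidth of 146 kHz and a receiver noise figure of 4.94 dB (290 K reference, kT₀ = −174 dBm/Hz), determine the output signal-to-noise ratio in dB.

Noise floor: N = −174 + 10 log₁₀(B) + NF
10 log₁₀(1.46×10⁵) = 51.64 dB
N = −174 + 51.64 + 4.94 = −117.42 dBm
SNR = P_sig − N = −80.4 − (−117.42) = 37.02 dB → 37.0 dB

37.0 dB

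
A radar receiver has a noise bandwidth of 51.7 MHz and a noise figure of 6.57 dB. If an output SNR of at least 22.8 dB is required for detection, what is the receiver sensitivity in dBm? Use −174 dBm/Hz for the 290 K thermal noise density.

Sensitivity = −174 + 10 log₁₀(B) + NF + SNR_min
= −174 + 77.13 + 6.57 + 22.8
= −67.50 dBm → −67.5 dBm

−67.5 dBm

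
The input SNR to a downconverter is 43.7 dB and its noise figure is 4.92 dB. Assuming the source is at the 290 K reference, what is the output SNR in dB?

38.78 dB

By definition F = SNR_in/SNR_out, so in dB: SNR_out = SNR_in − NF
SNR_out = 43.7 − 4.92 = 38.78 dB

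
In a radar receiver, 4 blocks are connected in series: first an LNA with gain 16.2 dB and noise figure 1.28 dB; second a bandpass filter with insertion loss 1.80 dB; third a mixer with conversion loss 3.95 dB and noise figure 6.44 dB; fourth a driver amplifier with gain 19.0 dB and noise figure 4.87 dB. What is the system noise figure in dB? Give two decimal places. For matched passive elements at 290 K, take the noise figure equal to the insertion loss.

2.21 dB

Convert to linear (a loss of L dB is a gain of −L dB): F_i = 10^(NF_i/10), G_i = 10^(G_i,dB/10)
  Stage 1: F_1 = 10^(1.28/10) = 1.343, G_1 = 10^(16.2/10) = 41.69
  Stage 2: F_2 = 10^(1.80/10) = 1.514, G_2 = 10^(−1.80/10) = 0.6607
  Stage 3: F_3 = 10^(6.44/10) = 4.406, G_3 = 10^(−3.95/10) = 0.4027
  Stage 4: F_4 = 10^(4.87/10) = 3.069, G_4 = 10^(19.0/10) = 79.43
Friis cascade:
  F = 1.343 + (1.514 − 1)/41.69 + (4.406 − 1)/27.54 + (3.069 − 1)/11.09 = 1.665
NF = 10 log₁₀(1.665) = 2.21 dB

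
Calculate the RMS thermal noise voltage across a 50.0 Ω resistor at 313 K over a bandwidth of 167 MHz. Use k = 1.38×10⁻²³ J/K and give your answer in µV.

V_n = √(4kTRB)
4kTRB = 4 × 1.38×10⁻²³ × 313 × 5.00×10¹ × 1.67×10⁸ = 1.44×10⁻¹⁰ V²
V_n = √(1.44×10⁻¹⁰) = 1.20×10⁻⁵ V = 12.0 µV

12.0 µV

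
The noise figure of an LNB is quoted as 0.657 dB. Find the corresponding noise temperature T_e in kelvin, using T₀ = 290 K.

47.4 K

F = 10^(0.657/10) = 1.16332
T_e = (F − 1)·T₀ = (1.16332 − 1) × 290 = 47.4 K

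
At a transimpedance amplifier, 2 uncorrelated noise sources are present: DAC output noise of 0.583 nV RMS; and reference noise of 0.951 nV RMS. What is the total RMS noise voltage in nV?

Uncorrelated sources add in power (mean-square): V_tot = √(ΣV_i²)
V_tot = √[(5.83×10⁻¹⁰)² + (9.51×10⁻¹⁰)²] = 1.12×10⁻⁹ V = 1.12 nV

1.12 nV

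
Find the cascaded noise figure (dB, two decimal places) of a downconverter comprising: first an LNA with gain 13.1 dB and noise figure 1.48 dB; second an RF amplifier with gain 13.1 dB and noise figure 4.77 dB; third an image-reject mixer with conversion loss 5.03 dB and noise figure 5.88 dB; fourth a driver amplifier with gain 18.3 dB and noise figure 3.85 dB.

Convert to linear (a loss of L dB is a gain of −L dB): F_i = 10^(NF_i/10), G_i = 10^(G_i,dB/10)
  Stage 1: F_1 = 10^(1.48/10) = 1.406, G_1 = 10^(13.1/10) = 20.42
  Stage 2: F_2 = 10^(4.77/10) = 2.999, G_2 = 10^(13.1/10) = 20.42
  Stage 3: F_3 = 10^(5.88/10) = 3.873, G_3 = 10^(−5.03/10) = 0.3141
  Stage 4: F_4 = 10^(3.85/10) = 2.427, G_4 = 10^(18.3/10) = 67.61
Friis cascade:
  F = 1.406 + (2.999 − 1)/20.42 + (3.873 − 1)/416.9 + (2.427 − 1)/130.9 = 1.522
NF = 10 log₁₀(1.522) = 1.82 dB

1.82 dB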